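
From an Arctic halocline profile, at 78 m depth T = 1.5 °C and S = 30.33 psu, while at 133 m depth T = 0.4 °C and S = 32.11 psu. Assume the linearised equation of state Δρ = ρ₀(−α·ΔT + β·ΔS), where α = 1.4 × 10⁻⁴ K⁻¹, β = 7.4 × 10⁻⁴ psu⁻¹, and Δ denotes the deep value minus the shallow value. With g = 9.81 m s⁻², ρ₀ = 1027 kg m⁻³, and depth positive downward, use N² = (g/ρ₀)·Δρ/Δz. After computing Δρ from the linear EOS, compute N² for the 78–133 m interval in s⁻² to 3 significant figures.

2.62 × 10⁻⁴ s⁻²

ΔT = -1.1 K, ΔS = +1.78 psu (deep − shallow).
Δρ/ρ₀ = −αΔT + βΔS = 1.54 × 10⁻⁴ + 1.3172 × 10⁻³ = 1.4712 × 10⁻³, so Δρ ≈ 1.511 kg m⁻³.
N² = (g/ρ₀)·Δρ/Δz = g·(Δρ/ρ₀)/Δz = 9.81 × 1.4712 × 10⁻³ / 55 = 2.6241 × 10⁻⁴ s⁻² ≈ 2.62 × 10⁻⁴ s⁻².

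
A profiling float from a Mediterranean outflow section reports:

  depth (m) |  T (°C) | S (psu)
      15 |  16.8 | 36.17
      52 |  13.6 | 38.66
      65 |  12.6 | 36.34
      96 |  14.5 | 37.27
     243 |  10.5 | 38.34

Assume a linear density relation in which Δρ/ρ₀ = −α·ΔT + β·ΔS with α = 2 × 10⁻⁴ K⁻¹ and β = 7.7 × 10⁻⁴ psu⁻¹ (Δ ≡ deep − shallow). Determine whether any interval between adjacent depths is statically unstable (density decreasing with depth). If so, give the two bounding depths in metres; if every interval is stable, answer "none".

52–65 m

Evaluate Δρ/ρ₀ = −αΔT + βΔS across each adjacent pair:
  15–52 m: −αΔT+βΔS = −(2 × 10⁻⁴)(-3.2)+(7.7 × 10⁻⁴)(+2.49) = 2.6 × 10⁻³ → stable
  52–65 m: −αΔT+βΔS = −(2 × 10⁻⁴)(-1.0)+(7.7 × 10⁻⁴)(-2.32) = -1.6 × 10⁻³ → UNSTABLE
  65–96 m: −αΔT+βΔS = −(2 × 10⁻⁴)(+1.9)+(7.7 × 10⁻⁴)(+0.93) = 3.4 × 10⁻⁴ → stable
  96–243 m: −αΔT+βΔS = −(2 × 10⁻⁴)(-4.0)+(7.7 × 10⁻⁴)(+1.07) = 1.6 × 10⁻³ → stable
The 52–65 m interval has Δρ < 0: lighter water underlies denser water.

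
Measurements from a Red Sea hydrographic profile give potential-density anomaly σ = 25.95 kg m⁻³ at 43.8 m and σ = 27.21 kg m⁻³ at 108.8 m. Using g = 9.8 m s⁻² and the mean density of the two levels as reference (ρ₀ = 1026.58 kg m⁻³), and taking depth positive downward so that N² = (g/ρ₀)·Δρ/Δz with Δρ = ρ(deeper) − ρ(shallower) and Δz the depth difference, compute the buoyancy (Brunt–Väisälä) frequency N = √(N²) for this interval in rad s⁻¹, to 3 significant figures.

Δρ = 1027.21 − 1025.95 = 1.26 kg m⁻³ over Δz = 108.8 − 43.8 = 65 m.
N² = (9.8/1026.58) × (1.26/65) = 1.8505 × 10⁻⁴ s⁻².
N = √(1.8505 × 10⁻⁴) = 0.013603 rad s⁻¹ ≈ 0.0136 rad s⁻¹.

0.0136 rad s⁻¹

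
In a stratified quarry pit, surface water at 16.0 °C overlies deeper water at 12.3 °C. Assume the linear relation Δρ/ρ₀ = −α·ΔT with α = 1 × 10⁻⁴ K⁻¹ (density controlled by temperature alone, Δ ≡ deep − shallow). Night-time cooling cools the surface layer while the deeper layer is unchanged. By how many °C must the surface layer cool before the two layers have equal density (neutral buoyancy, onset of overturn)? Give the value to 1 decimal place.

With temperature the only control, equal density requires T_surf′ = T_deep.
T_surf′ = 12.3 °C.
Cooling required: 16.0 − 12.3 = 3.7 °C.

3.7 °C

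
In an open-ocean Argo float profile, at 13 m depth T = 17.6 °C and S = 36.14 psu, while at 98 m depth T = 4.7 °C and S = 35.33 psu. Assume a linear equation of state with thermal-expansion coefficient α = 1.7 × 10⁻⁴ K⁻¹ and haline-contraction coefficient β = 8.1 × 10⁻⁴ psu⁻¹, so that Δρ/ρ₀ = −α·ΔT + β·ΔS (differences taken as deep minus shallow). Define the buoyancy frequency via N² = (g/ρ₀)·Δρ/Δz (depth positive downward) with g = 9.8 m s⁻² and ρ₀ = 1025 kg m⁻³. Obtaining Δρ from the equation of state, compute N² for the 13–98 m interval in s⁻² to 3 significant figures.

1.77 × 10⁻⁴ s⁻²

ΔT = -12.9 K, ΔS = -0.81 psu (deep − shallow).
Δρ/ρ₀ = −αΔT + βΔS = 2.193 × 10⁻³ − 6.561 × 10⁻⁴ = 1.5369 × 10⁻³, so Δρ ≈ 1.575 kg m⁻³.
N² = (g/ρ₀)·Δρ/Δz = g·(Δρ/ρ₀)/Δz = 9.8 × 1.5369 × 10⁻³ / 85 = 1.7720 × 10⁻⁴ s⁻² ≈ 1.77 × 10⁻⁴ s⁻².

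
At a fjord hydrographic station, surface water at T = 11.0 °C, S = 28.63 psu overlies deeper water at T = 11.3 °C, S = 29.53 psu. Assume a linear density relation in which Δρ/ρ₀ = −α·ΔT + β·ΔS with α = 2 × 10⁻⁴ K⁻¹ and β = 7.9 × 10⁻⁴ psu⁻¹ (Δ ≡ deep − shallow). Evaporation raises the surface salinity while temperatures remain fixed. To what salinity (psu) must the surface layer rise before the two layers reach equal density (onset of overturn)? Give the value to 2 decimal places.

Neutral buoyancy requires −α(T_deep − T_surf) + β(S_deep − S_surf′) = 0.
S_surf′ = S_deep − (α/β)·ΔT = 29.53 − (2 × 10⁻⁴/7.9 × 10⁻⁴)·(+0.3) = 29.4541 psu.
Increase required: 29.4541 − 28.63 = 0.8241 psu.

29.45 psu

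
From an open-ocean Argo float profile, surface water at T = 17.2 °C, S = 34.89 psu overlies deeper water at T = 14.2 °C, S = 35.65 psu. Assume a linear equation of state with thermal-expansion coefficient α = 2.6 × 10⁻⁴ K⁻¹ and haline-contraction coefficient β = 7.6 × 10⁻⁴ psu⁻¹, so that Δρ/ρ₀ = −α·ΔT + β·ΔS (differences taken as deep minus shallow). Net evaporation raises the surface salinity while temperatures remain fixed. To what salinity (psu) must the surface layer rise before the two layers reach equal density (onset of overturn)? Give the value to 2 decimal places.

Neutral buoyancy requires −α(T_deep − T_surf) + β(S_deep − S_surf′) = 0.
S_surf′ = S_deep − (α/β)·ΔT = 35.65 − (2.6 × 10⁻⁴/7.6 × 10⁻⁴)·(-3.0) = 36.6763 psu.
Increase required: 36.6763 − 34.89 = 1.7863 psu.

36.68 psu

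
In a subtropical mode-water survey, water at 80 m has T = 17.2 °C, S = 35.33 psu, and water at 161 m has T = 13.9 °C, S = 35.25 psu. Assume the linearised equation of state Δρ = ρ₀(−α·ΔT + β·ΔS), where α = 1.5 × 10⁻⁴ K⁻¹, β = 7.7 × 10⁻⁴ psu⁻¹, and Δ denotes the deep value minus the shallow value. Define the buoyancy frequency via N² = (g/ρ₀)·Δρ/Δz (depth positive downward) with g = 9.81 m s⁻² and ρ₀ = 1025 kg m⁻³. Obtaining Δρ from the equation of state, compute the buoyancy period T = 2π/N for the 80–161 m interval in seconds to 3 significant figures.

867 s

ΔT = -3.3 K, ΔS = -0.08 psu (deep − shallow).
Δρ/ρ₀ = −αΔT + βΔS = 4.95 × 10⁻⁴ − 6.16 × 10⁻⁵ = 4.334 × 10⁻⁴, so Δρ ≈ 0.4442 kg m⁻³.
N² = (g/ρ₀)·Δρ/Δz = g·(Δρ/ρ₀)/Δz = 9.81 × 4.334 × 10⁻⁴ / 81 = 5.2490 × 10⁻⁵ s⁻².
N = √(5.2490 × 10⁻⁵) = 7.2450 × 10⁻³ rad s⁻¹ → T = 2π/N = 867.24 s ≈ 867 s.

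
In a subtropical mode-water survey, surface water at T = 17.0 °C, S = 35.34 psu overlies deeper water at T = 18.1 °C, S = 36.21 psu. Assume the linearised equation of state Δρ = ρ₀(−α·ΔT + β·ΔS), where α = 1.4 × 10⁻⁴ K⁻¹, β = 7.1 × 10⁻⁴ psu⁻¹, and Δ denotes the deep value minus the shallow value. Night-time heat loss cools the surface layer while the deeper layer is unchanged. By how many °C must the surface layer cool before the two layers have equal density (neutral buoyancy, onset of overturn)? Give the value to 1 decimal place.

3.3 °C

Neutral buoyancy requires Δρ = 0, i.e. −α(T_deep − T_surf′) + β(S_deep − S_surf) = 0.
T_surf′ = T_deep − (β/α)·ΔS = 18.1 − (7.1 × 10⁻⁴/1.4 × 10⁻⁴)·(+0.87) = 13.688 °C.
Cooling required: 17.0 − (13.688) = 3.312 °C.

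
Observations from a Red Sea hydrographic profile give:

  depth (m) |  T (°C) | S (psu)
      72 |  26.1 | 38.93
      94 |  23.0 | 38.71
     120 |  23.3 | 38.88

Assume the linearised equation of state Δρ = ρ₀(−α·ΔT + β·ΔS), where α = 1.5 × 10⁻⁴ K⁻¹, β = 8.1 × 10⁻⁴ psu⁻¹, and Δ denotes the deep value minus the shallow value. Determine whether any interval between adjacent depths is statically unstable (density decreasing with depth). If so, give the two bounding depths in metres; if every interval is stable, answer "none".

none

Evaluate Δρ/ρ₀ = −αΔT + βΔS across each adjacent pair:
  72–94 m: −αΔT+βΔS = −(1.5 × 10⁻⁴)(-3.1)+(8.1 × 10⁻⁴)(-0.22) = 2.9 × 10⁻⁴ → stable
  94–120 m: −αΔT+βΔS = −(1.5 × 10⁻⁴)(+0.3)+(8.1 × 10⁻⁴)(+0.17) = 9.3 × 10⁻⁵ → stable
Every interval has Δρ > 0: the column is stably stratified throughout.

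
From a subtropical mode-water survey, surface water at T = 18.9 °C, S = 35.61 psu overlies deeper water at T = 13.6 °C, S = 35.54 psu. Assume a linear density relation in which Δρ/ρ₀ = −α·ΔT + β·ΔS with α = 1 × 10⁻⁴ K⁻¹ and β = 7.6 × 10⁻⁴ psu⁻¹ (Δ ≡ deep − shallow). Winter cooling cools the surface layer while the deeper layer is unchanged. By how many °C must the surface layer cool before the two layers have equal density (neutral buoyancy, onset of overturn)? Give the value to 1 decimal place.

4.8 °C

Neutral buoyancy requires Δρ = 0, i.e. −α(T_deep − T_surf′) + β(S_deep − S_surf) = 0.
T_surf′ = T_deep − (β/α)·ΔS = 13.6 − (7.6 × 10⁻⁴/1 × 10⁻⁴)·(-0.07) = 14.132 °C.
Cooling required: 18.9 − (14.132) = 4.768 °C.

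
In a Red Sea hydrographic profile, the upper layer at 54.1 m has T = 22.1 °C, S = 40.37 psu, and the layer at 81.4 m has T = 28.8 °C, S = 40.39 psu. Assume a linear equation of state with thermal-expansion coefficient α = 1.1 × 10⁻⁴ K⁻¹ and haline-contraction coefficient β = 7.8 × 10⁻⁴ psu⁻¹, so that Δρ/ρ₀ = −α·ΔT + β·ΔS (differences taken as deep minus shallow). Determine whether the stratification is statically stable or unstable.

unstable

ΔT = 28.8 − 22.1 = +6.7 K and ΔS = 40.39 − 40.37 = +0.02 psu (deep − shallow).
−αΔT = -7.37 × 10⁻⁴; βΔS = 1.56 × 10⁻⁵; sum Δρ/ρ₀ = -7.214 × 10⁻⁴.
Δρ/ρ₀ < 0, so Δρ < 0: deeper water is lighter → statically unstable; the column would overturn.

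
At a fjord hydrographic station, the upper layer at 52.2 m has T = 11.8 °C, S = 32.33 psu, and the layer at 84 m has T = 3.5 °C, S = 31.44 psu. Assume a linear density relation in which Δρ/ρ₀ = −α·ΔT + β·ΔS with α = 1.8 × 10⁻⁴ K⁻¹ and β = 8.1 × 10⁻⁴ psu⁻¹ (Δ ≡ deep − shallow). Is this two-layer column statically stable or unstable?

stable

ΔT = 3.5 − 11.8 = -8.3 K and ΔS = 31.44 − 32.33 = -0.89 psu (deep − shallow).
−αΔT = 1.494 × 10⁻³; βΔS = -7.209 × 10⁻⁴; sum Δρ/ρ₀ = 7.731 × 10⁻⁴.
Δρ/ρ₀ > 0, so Δρ > 0: deeper water is denser → statically stable.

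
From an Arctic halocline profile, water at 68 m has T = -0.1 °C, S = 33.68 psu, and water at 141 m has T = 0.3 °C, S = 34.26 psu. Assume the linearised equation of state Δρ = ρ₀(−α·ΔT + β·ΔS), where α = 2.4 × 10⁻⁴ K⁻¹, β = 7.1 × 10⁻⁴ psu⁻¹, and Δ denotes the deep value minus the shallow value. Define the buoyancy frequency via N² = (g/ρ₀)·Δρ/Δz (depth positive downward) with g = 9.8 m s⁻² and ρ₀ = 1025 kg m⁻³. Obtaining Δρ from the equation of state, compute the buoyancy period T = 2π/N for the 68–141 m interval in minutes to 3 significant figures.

16.1 min

ΔT = +0.4 K, ΔS = +0.58 psu (deep − shallow).
Δρ/ρ₀ = −αΔT + βΔS = -9.60 × 10⁻⁵ + 4.118 × 10⁻⁴ = 3.158 × 10⁻⁴, so Δρ ≈ 0.3237 kg m⁻³.
N² = (g/ρ₀)·Δρ/Δz = g·(Δρ/ρ₀)/Δz = 9.8 × 3.158 × 10⁻⁴ / 73 = 4.2395 × 10⁻⁵ s⁻².
N = √(4.2395 × 10⁻⁵) = 6.5111 × 10⁻³ rad s⁻¹ → T = 2π/N = 965.00 s = 16.083 min ≈ 16.1 min.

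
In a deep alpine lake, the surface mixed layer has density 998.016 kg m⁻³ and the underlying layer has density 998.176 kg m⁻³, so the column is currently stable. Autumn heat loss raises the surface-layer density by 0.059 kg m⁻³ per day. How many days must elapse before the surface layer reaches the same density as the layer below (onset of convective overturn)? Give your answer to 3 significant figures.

Density deficit of the surface layer: 998.176 − 998.016 = 0.16 kg m⁻³.
Required change = 0.16 / 0.059 = 2.71 days.

2.71 days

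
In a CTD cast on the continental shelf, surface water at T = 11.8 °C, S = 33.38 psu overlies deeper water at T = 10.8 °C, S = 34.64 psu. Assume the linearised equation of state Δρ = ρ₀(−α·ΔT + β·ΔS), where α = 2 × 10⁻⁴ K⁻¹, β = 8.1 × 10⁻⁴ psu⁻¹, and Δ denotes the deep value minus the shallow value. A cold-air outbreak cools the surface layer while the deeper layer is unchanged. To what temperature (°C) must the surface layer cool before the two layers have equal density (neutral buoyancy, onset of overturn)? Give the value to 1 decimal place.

Neutral buoyancy requires Δρ = 0, i.e. −α(T_deep − T_surf′) + β(S_deep − S_surf) = 0.
T_surf′ = T_deep − (β/α)·ΔS = 10.8 − (8.1 × 10⁻⁴/2 × 10⁻⁴)·(+1.26) = 5.697 °C.
Cooling required: 11.8 − (5.697) = 6.103 °C.

5.7 °C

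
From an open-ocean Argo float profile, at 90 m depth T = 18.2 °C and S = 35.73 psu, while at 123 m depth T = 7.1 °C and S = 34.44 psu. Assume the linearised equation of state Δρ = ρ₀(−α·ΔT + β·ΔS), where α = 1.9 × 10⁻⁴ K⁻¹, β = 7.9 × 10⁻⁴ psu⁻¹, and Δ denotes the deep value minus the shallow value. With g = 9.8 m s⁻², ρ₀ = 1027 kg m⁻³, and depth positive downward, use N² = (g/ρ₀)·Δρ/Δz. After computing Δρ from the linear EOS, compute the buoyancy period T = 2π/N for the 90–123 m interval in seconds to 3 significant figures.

349 s

ΔT = -11.1 K, ΔS = -1.29 psu (deep − shallow).
Δρ/ρ₀ = −αΔT + βΔS = 2.109 × 10⁻³ − 1.0191 × 10⁻³ = 1.0899 × 10⁻³, so Δρ ≈ 1.119 kg m⁻³.
N² = (g/ρ₀)·Δρ/Δz = g·(Δρ/ρ₀)/Δz = 9.8 × 1.0899 × 10⁻³ / 33 = 3.2367 × 10⁻⁴ s⁻².
N = √(3.2367 × 10⁻⁴) = 0.017991 rad s⁻¹ → T = 2π/N = 349.24 s ≈ 349 s.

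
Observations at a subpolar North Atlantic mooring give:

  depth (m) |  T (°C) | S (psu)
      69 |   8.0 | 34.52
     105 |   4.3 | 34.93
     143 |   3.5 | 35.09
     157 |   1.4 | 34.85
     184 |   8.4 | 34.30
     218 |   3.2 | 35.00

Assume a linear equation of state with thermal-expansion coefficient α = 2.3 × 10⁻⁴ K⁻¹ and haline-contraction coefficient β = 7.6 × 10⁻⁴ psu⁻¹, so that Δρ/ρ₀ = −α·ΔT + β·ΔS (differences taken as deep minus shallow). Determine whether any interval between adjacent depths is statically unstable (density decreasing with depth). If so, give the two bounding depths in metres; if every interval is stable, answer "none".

Evaluate Δρ/ρ₀ = −αΔT + βΔS across each adjacent pair:
  69–105 m: −αΔT+βΔS = −(2.3 × 10⁻⁴)(-3.7)+(7.6 × 10⁻⁴)(+0.41) = 1.2 × 10⁻³ → stable
  105–143 m: −αΔT+βΔS = −(2.3 × 10⁻⁴)(-0.8)+(7.6 × 10⁻⁴)(+0.16) = 3.1 × 10⁻⁴ → stable
  143–157 m: −αΔT+βΔS = −(2.3 × 10⁻⁴)(-2.1)+(7.6 × 10⁻⁴)(-0.24) = 3.0 × 10⁻⁴ → stable
  157–184 m: −αΔT+βΔS = −(2.3 × 10⁻⁴)(+7.0)+(7.6 × 10⁻⁴)(-0.55) = -2.0 × 10⁻³ → UNSTABLE
  184–218 m: −αΔT+βΔS = −(2.3 × 10⁻⁴)(-5.2)+(7.6 × 10⁻⁴)(+0.70) = 1.7 × 10⁻³ → stable
The 157–184 m interval has Δρ < 0: lighter water underlies denser water.

157–184 m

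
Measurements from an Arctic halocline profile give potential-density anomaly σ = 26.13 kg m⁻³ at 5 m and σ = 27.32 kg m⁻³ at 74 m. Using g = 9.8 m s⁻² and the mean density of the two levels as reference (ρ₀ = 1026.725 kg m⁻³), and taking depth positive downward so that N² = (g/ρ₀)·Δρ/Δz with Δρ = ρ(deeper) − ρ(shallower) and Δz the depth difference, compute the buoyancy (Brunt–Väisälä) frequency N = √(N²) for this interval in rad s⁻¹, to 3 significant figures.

0.0128 rad s⁻¹

Δρ = 1027.32 − 1026.13 = 1.19 kg m⁻³ over Δz = 74 − 5 = 69 m.
N² = (9.8/1026.725) × (1.19/69) = 1.6462 × 10⁻⁴ s⁻².
N = √(1.6462 × 10⁻⁴) = 0.012830 rad s⁻¹ ≈ 0.0128 rad s⁻¹.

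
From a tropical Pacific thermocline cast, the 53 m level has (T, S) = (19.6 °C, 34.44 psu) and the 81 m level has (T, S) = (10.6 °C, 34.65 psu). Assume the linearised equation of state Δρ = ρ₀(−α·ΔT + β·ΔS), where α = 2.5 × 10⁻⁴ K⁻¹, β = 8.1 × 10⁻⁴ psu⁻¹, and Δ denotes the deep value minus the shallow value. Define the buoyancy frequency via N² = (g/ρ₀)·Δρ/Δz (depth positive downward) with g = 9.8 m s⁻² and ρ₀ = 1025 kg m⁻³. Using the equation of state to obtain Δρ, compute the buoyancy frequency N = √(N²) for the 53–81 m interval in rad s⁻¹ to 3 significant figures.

ΔT = -9.0 K, ΔS = +0.21 psu (deep − shallow).
Δρ/ρ₀ = −αΔT + βΔS = 2.25 × 10⁻³ + 1.701 × 10⁻⁴ = 2.4201 × 10⁻³, so Δρ ≈ 2.481 kg m⁻³.
N² = (g/ρ₀)·Δρ/Δz = g·(Δρ/ρ₀)/Δz = 9.8 × 2.4201 × 10⁻³ / 28 = 8.4704 × 10⁻⁴ s⁻².
N = √(8.4704 × 10⁻⁴) = 0.029104 rad s⁻¹ ≈ 0.0291 rad s⁻¹.

0.0291 rad s⁻¹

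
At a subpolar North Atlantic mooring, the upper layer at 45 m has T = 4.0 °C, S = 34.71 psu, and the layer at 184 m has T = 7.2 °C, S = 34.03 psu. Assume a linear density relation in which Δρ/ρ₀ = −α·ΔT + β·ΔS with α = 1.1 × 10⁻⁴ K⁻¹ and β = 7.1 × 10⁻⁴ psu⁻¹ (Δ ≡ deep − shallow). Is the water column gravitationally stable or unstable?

unstable

ΔT = 7.2 − 4.0 = +3.2 K and ΔS = 34.03 − 34.71 = -0.68 psu (deep − shallow).
−αΔT = -3.52 × 10⁻⁴; βΔS = -4.828 × 10⁻⁴; sum Δρ/ρ₀ = -8.348 × 10⁻⁴.
Δρ/ρ₀ < 0, so Δρ < 0: deeper water is lighter → statically unstable; the column would overturn.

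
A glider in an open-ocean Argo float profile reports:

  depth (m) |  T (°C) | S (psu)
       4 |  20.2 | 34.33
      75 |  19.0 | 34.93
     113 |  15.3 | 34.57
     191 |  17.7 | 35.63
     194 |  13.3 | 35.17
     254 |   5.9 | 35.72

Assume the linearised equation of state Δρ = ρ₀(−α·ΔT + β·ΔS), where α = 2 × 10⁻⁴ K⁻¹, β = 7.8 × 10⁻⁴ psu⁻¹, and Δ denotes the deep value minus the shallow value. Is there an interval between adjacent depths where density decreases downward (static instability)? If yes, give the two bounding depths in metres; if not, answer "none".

Evaluate Δρ/ρ₀ = −αΔT + βΔS across each adjacent pair:
  4–75 m: −αΔT+βΔS = −(2 × 10⁻⁴)(-1.2)+(7.8 × 10⁻⁴)(+0.60) = 7.1 × 10⁻⁴ → stable
  75–113 m: −αΔT+βΔS = −(2 × 10⁻⁴)(-3.7)+(7.8 × 10⁻⁴)(-0.36) = 4.6 × 10⁻⁴ → stable
  113–191 m: −αΔT+βΔS = −(2 × 10⁻⁴)(+2.4)+(7.8 × 10⁻⁴)(+1.06) = 3.5 × 10⁻⁴ → stable
  191–194 m: −αΔT+βΔS = −(2 × 10⁻⁴)(-4.4)+(7.8 × 10⁻⁴)(-0.46) = 5.2 × 10⁻⁴ → stable
  194–254 m: −αΔT+βΔS = −(2 × 10⁻⁴)(-7.4)+(7.8 × 10⁻⁴)(+0.55) = 1.9 × 10⁻³ → stable
Every interval has Δρ > 0: the column is stably stratified throughout.

none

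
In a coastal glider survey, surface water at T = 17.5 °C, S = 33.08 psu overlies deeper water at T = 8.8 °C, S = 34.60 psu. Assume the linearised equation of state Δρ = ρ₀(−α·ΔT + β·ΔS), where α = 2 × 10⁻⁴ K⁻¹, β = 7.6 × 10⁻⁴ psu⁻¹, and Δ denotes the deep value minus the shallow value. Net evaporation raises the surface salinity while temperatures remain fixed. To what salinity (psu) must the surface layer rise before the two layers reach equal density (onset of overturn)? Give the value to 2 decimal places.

36.89 psu

Neutral buoyancy requires −α(T_deep − T_surf) + β(S_deep − S_surf′) = 0.
S_surf′ = S_deep − (α/β)·ΔT = 34.60 − (2 × 10⁻⁴/7.6 × 10⁻⁴)·(-8.7) = 36.8895 psu.
Increase required: 36.8895 − 33.08 = 3.8095 psu.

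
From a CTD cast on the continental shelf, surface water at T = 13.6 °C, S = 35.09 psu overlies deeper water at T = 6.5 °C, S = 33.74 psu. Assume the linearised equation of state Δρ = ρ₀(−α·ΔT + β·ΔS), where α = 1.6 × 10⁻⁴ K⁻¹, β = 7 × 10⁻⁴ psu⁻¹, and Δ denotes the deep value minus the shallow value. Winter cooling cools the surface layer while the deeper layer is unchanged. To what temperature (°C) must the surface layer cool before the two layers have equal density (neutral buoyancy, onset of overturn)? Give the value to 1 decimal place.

12.4 °C

Neutral buoyancy requires Δρ = 0, i.e. −α(T_deep − T_surf′) + β(S_deep − S_surf) = 0.
T_surf′ = T_deep − (β/α)·ΔS = 6.5 − (7 × 10⁻⁴/1.6 × 10⁻⁴)·(-1.35) = 12.406 °C.
Cooling required: 13.6 − (12.406) = 1.194 °C.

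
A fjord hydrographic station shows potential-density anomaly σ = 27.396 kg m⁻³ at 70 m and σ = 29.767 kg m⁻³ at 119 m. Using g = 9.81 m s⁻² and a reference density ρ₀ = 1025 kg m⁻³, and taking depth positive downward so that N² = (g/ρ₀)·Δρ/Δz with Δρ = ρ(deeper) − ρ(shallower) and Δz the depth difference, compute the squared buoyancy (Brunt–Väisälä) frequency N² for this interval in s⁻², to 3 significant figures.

4.63 × 10⁻⁴ s⁻²

Δρ = 1029.767 − 1027.396 = 2.371 kg m⁻³ over Δz = 119 − 70 = 49 m.
N² = (9.81/1025) × (2.371/49) = 4.6311 × 10⁻⁴ s⁻² ≈ 4.63 × 10⁻⁴ s⁻².
A positive N² confirms static stability across the interval.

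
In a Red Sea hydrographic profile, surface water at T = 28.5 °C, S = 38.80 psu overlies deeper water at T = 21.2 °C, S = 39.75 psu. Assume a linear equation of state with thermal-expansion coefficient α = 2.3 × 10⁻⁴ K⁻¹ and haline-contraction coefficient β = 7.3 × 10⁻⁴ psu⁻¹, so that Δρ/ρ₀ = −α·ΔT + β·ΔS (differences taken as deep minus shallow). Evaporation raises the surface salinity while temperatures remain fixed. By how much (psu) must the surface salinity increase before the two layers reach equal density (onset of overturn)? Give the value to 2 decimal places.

3.25 psu

Neutral buoyancy requires −α(T_deep − T_surf) + β(S_deep − S_surf′) = 0.
S_surf′ = S_deep − (α/β)·ΔT = 39.75 − (2.3 × 10⁻⁴/7.3 × 10⁻⁴)·(-7.3) = 42.0500 psu.
Increase required: 42.0500 − 38.80 = 3.2500 psu.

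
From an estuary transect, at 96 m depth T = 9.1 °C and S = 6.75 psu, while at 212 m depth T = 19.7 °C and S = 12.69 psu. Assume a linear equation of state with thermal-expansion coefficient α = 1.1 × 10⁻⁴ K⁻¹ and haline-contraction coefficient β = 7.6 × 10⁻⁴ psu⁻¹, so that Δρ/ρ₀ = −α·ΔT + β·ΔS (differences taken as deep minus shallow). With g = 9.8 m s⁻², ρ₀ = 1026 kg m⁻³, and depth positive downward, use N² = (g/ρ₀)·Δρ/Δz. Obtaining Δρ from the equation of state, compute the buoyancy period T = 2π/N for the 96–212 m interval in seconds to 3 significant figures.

ΔT = +10.6 K, ΔS = +5.94 psu (deep − shallow).
Δρ/ρ₀ = −αΔT + βΔS = -1.166 × 10⁻³ + 4.5144 × 10⁻³ = 3.3484 × 10⁻³, so Δρ ≈ 3.435 kg m⁻³.
N² = (g/ρ₀)·Δρ/Δz = g·(Δρ/ρ₀)/Δz = 9.8 × 3.3484 × 10⁻³ / 116 = 2.8288 × 10⁻⁴ s⁻².
N = √(2.8288 × 10⁻⁴) = 0.016819 rad s⁻¹ → T = 2π/N = 373.58 s ≈ 374 s.

374 s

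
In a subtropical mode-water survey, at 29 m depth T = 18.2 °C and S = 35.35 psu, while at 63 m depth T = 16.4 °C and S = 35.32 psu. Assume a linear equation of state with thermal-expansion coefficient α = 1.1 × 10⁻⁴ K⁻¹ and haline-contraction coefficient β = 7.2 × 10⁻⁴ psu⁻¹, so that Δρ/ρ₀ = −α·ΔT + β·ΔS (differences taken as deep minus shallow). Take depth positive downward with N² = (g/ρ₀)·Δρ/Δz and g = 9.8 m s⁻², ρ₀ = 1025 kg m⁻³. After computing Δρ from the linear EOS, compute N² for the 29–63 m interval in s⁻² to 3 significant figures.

5.08 × 10⁻⁵ s⁻²

ΔT = -1.8 K, ΔS = -0.03 psu (deep − shallow).
Δρ/ρ₀ = −αΔT + βΔS = 1.98 × 10⁻⁴ − 2.16 × 10⁻⁵ = 1.764 × 10⁻⁴, so Δρ ≈ 0.1808 kg m⁻³.
N² = (g/ρ₀)·Δρ/Δz = g·(Δρ/ρ₀)/Δz = 9.8 × 1.764 × 10⁻⁴ / 34 = 5.0845 × 10⁻⁵ s⁻² ≈ 5.08 × 10⁻⁵ s⁻².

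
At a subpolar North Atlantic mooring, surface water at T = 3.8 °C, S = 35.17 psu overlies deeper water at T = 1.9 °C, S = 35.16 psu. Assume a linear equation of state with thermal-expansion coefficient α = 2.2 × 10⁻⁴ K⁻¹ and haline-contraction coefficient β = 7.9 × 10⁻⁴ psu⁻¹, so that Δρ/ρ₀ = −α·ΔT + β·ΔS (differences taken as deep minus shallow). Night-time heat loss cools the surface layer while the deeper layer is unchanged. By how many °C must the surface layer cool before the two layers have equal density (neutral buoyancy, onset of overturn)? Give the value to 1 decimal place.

1.9 °C

Neutral buoyancy requires Δρ = 0, i.e. −α(T_deep − T_surf′) + β(S_deep − S_surf) = 0.
T_surf′ = T_deep − (β/α)·ΔS = 1.9 − (7.9 × 10⁻⁴/2.2 × 10⁻⁴)·(-0.01) = 1.936 °C.
Cooling required: 3.8 − (1.936) = 1.864 °C.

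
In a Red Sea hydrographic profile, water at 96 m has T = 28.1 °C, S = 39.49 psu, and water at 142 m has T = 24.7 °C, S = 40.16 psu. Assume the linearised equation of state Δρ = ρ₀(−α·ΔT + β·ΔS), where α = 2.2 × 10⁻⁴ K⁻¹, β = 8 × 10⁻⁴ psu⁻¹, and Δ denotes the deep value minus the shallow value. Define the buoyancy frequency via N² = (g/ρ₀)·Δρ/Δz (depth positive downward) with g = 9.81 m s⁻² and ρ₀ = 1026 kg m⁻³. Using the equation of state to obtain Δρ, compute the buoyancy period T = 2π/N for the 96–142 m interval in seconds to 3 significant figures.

380 s

ΔT = -3.4 K, ΔS = +0.67 psu (deep − shallow).
Δρ/ρ₀ = −αΔT + βΔS = 7.48 × 10⁻⁴ + 5.36 × 10⁻⁴ = 1.284 × 10⁻³, so Δρ ≈ 1.317 kg m⁻³.
N² = (g/ρ₀)·Δρ/Δz = g·(Δρ/ρ₀)/Δz = 9.81 × 1.284 × 10⁻³ / 46 = 2.7383 × 10⁻⁴ s⁻².
N = √(2.7383 × 10⁻⁴) = 0.016548 rad s⁻¹ → T = 2π/N = 379.69 s ≈ 380 s.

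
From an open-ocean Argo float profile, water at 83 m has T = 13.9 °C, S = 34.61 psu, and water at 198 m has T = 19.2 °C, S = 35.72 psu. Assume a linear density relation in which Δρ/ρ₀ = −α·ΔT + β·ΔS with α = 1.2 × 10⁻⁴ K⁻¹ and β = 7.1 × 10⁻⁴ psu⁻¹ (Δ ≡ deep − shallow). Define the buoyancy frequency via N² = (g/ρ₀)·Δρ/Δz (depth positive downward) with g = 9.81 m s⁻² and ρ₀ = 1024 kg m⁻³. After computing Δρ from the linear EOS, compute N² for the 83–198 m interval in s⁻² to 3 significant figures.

ΔT = +5.3 K, ΔS = +1.11 psu (deep − shallow).
Δρ/ρ₀ = −αΔT + βΔS = -6.36 × 10⁻⁴ + 7.881 × 10⁻⁴ = 1.521 × 10⁻⁴, so Δρ ≈ 0.1558 kg m⁻³.
N² = (g/ρ₀)·Δρ/Δz = g·(Δρ/ρ₀)/Δz = 9.81 × 1.521 × 10⁻⁴ / 115 = 1.2975 × 10⁻⁵ s⁻² ≈ 1.30 × 10⁻⁵ s⁻².

1.30 × 10⁻⁵ s⁻²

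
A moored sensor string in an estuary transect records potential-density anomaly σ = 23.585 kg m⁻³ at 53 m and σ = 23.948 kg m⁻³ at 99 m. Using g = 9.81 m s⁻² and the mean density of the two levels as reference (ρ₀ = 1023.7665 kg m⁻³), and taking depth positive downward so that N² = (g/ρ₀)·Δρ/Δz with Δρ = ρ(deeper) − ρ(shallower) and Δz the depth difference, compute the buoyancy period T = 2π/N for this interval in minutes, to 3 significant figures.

12.0 min

Δρ = 1023.948 − 1023.585 = 0.363 kg m⁻³ over Δz = 99 − 53 = 46 m.
N² = (9.81/1023.7665) × (0.363/46) = 7.5617 × 10⁻⁵ s⁻².
N = √(7.5617 × 10⁻⁵) = 8.6958 × 10⁻³ rad s⁻¹, so T = 2π/N = 722.55 s = 12.042 min ≈ 12.0 min.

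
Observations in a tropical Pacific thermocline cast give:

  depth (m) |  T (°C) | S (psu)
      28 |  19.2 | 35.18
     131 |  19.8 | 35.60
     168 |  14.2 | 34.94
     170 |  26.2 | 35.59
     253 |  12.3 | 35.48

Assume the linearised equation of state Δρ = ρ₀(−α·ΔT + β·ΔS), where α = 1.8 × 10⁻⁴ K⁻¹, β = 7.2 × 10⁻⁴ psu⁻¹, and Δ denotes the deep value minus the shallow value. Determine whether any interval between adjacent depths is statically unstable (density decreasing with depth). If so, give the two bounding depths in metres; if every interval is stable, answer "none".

168–170 m

Evaluate Δρ/ρ₀ = −αΔT + βΔS across each adjacent pair:
  28–131 m: −αΔT+βΔS = −(1.8 × 10⁻⁴)(+0.6)+(7.2 × 10⁻⁴)(+0.42) = 1.9 × 10⁻⁴ → stable
  131–168 m: −αΔT+βΔS = −(1.8 × 10⁻⁴)(-5.6)+(7.2 × 10⁻⁴)(-0.66) = 5.3 × 10⁻⁴ → stable
  168–170 m: −αΔT+βΔS = −(1.8 × 10⁻⁴)(+12.0)+(7.2 × 10⁻⁴)(+0.65) = -1.7 × 10⁻³ → UNSTABLE
  170–253 m: −αΔT+βΔS = −(1.8 × 10⁻⁴)(-13.9)+(7.2 × 10⁻⁴)(-0.11) = 2.4 × 10⁻³ → stable
The 168–170 m interval has Δρ < 0: lighter water underlies denser water.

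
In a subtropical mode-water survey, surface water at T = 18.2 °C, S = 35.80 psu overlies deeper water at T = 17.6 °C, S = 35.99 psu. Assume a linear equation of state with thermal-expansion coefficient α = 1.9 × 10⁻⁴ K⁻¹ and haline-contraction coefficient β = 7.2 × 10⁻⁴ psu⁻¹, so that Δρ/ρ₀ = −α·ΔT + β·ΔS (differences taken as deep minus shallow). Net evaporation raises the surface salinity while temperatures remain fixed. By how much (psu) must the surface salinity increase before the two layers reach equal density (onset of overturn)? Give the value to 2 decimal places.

0.35 psu

Neutral buoyancy requires −α(T_deep − T_surf) + β(S_deep − S_surf′) = 0.
S_surf′ = S_deep − (α/β)·ΔT = 35.99 − (1.9 × 10⁻⁴/7.2 × 10⁻⁴)·(-0.6) = 36.1483 psu.
Increase required: 36.1483 − 35.80 = 0.3483 psu.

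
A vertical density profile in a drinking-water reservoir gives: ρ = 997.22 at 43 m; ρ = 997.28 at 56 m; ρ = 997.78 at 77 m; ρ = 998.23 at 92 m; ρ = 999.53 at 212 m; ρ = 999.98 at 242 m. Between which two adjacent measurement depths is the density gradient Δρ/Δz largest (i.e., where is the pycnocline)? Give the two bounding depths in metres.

77–92 m

Compute the density gradient over each adjacent pair:
  43–56 m: Δρ/Δz = 0.06/13 = 4.6 × 10⁻³ kg m⁻⁴
  56–77 m: Δρ/Δz = 0.50/21 = 0.024 kg m⁻⁴
  77–92 m: Δρ/Δz = 0.45/15 = 0.030 kg m⁻⁴
  92–212 m: Δρ/Δz = 1.30/120 = 0.011 kg m⁻⁴
  212–242 m: Δρ/Δz = 0.45/30 = 0.015 kg m⁻⁴
The largest gradient is in the 77–92 m interval — the pycnocline.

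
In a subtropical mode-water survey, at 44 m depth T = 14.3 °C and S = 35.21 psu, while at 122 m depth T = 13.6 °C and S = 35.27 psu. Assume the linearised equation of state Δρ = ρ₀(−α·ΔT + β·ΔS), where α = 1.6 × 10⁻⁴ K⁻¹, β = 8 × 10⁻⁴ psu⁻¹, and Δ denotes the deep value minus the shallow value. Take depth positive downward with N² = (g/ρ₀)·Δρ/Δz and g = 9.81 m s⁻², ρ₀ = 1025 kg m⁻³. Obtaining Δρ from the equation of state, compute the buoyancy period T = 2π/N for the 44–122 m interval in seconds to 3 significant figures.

1.40 × 10³ s

ΔT = -0.7 K, ΔS = +0.06 psu (deep − shallow).
Δρ/ρ₀ = −αΔT + βΔS = 1.12 × 10⁻⁴ + 4.80 × 10⁻⁵ = 1.60 × 10⁻⁴, so Δρ ≈ 0.1640 kg m⁻³.
N² = (g/ρ₀)·Δρ/Δz = g·(Δρ/ρ₀)/Δz = 9.81 × 1.60 × 10⁻⁴ / 78 = 2.0123 × 10⁻⁵ s⁻².
N = √(2.0123 × 10⁻⁵) = 4.4859 × 10⁻³ rad s⁻¹ → T = 2π/N = 1.4007 × 10³ s ≈ 1.40 × 10³ s.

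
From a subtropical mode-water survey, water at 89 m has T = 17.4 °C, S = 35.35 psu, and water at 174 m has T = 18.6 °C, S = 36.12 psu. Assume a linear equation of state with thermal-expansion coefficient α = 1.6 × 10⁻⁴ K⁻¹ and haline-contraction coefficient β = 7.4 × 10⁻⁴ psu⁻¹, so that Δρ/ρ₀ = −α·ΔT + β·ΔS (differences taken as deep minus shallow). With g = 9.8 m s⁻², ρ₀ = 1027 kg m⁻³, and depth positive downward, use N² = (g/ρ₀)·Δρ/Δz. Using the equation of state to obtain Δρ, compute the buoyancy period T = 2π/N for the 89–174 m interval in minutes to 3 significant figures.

15.9 min

ΔT = +1.2 K, ΔS = +0.77 psu (deep − shallow).
Δρ/ρ₀ = −αΔT + βΔS = -1.92 × 10⁻⁴ + 5.698 × 10⁻⁴ = 3.778 × 10⁻⁴, so Δρ ≈ 0.3880 kg m⁻³.
N² = (g/ρ₀)·Δρ/Δz = g·(Δρ/ρ₀)/Δz = 9.8 × 3.778 × 10⁻⁴ / 85 = 4.3558 × 10⁻⁵ s⁻².
N = √(4.3558 × 10⁻⁵) = 6.5998 × 10⁻³ rad s⁻¹ → T = 2π/N = 952.03 s = 15.867 min ≈ 15.9 min.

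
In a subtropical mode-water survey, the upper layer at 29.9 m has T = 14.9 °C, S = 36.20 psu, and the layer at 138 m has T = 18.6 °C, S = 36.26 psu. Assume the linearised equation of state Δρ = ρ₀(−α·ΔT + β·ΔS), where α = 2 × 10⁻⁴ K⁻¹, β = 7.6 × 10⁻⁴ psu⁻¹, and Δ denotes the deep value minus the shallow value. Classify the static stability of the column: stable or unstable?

unstable

ΔT = 18.6 − 14.9 = +3.7 K and ΔS = 36.26 − 36.20 = +0.06 psu (deep − shallow).
−αΔT = -7.40 × 10⁻⁴; βΔS = 4.56 × 10⁻⁵; sum Δρ/ρ₀ = -6.944 × 10⁻⁴.
Δρ/ρ₀ < 0, so Δρ < 0: deeper water is lighter → statically unstable; the column would overturn.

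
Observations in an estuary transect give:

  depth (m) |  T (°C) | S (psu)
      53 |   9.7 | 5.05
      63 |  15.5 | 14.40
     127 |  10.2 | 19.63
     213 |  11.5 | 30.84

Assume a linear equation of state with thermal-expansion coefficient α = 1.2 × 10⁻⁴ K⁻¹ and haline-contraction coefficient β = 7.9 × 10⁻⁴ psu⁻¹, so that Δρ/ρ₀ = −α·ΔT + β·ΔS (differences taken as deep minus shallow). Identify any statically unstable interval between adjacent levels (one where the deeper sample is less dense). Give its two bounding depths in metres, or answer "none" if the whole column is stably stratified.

Evaluate Δρ/ρ₀ = −αΔT + βΔS across each adjacent pair:
  53–63 m: −αΔT+βΔS = −(1.2 × 10⁻⁴)(+5.8)+(7.9 × 10⁻⁴)(+9.35) = 6.7 × 10⁻³ → stable
  63–127 m: −αΔT+βΔS = −(1.2 × 10⁻⁴)(-5.3)+(7.9 × 10⁻⁴)(+5.23) = 4.8 × 10⁻³ → stable
  127–213 m: −αΔT+βΔS = −(1.2 × 10⁻⁴)(+1.3)+(7.9 × 10⁻⁴)(+11.21) = 8.7 × 10⁻³ → stable
Every interval has Δρ > 0: the column is stably stratified throughout.

none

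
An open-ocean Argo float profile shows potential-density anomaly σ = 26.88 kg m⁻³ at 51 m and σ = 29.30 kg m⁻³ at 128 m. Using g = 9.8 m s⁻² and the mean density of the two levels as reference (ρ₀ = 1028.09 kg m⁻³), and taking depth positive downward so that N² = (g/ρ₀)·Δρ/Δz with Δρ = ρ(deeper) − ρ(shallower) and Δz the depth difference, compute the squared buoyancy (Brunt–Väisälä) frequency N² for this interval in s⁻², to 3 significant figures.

Δρ = 1029.30 − 1026.88 = 2.42 kg m⁻³ over Δz = 128 − 51 = 77 m.
N² = (9.8/1028.09) × (2.42/77) = 2.9958 × 10⁻⁴ s⁻² ≈ 3.00 × 10⁻⁴ s⁻².

3.00 × 10⁻⁴ s⁻²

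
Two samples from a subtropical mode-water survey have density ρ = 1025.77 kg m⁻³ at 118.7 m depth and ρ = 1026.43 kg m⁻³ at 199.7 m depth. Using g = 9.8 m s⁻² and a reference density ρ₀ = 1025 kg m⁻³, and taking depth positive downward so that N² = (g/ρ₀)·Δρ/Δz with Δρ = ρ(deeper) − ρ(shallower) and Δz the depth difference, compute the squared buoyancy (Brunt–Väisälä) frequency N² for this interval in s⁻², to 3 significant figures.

Δρ = 1026.43 − 1025.77 = 0.66 kg m⁻³ over Δz = 199.7 − 118.7 = 81 m.
N² = (9.8/1025) × (0.66/81) = 7.7904 × 10⁻⁵ s⁻² ≈ 7.79 × 10⁻⁵ s⁻².

7.79 × 10⁻⁵ s⁻²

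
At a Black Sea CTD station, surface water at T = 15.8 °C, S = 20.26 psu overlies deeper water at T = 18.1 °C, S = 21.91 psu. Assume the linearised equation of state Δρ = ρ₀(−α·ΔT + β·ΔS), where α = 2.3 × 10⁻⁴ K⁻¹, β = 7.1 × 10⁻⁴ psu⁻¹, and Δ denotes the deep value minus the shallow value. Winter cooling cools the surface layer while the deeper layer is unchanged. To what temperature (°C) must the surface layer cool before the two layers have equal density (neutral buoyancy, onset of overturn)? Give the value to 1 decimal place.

13.0 °C

Neutral buoyancy requires Δρ = 0, i.e. −α(T_deep − T_surf′) + β(S_deep − S_surf) = 0.
T_surf′ = T_deep − (β/α)·ΔS = 18.1 − (7.1 × 10⁻⁴/2.3 × 10⁻⁴)·(+1.65) = 13.007 °C.
Cooling required: 15.8 − (13.007) = 2.793 °C.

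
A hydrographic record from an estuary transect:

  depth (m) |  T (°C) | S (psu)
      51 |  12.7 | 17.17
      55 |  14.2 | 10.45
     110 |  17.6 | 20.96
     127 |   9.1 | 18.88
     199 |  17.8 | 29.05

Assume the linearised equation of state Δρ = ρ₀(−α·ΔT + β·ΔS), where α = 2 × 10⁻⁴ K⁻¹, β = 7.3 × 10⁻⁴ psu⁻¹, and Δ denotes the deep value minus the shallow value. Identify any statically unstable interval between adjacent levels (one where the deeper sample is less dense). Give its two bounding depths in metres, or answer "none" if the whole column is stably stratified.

51–55 m

Evaluate Δρ/ρ₀ = −αΔT + βΔS across each adjacent pair:
  51–55 m: −αΔT+βΔS = −(2 × 10⁻⁴)(+1.5)+(7.3 × 10⁻⁴)(-6.72) = -5.2 × 10⁻³ → UNSTABLE
  55–110 m: −αΔT+βΔS = −(2 × 10⁻⁴)(+3.4)+(7.3 × 10⁻⁴)(+10.51) = 7.0 × 10⁻³ → stable
  110–127 m: −αΔT+βΔS = −(2 × 10⁻⁴)(-8.5)+(7.3 × 10⁻⁴)(-2.08) = 1.8 × 10⁻⁴ → stable
  127–199 m: −αΔT+βΔS = −(2 × 10⁻⁴)(+8.7)+(7.3 × 10⁻⁴)(+10.17) = 5.7 × 10⁻³ → stable
The 51–55 m interval has Δρ < 0: lighter water underlies denser water.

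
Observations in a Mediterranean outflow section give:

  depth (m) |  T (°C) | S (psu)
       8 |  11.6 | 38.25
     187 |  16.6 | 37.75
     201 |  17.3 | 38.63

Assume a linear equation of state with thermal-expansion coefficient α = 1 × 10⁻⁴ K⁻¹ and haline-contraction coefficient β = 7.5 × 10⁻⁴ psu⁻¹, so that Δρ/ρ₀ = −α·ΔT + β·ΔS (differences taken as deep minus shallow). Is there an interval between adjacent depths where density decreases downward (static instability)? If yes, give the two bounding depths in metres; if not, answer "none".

Evaluate Δρ/ρ₀ = −αΔT + βΔS across each adjacent pair:
  8–187 m: −αΔT+βΔS = −(1 × 10⁻⁴)(+5.0)+(7.5 × 10⁻⁴)(-0.50) = -8.8 × 10⁻⁴ → UNSTABLE
  187–201 m: −αΔT+βΔS = −(1 × 10⁻⁴)(+0.7)+(7.5 × 10⁻⁴)(+0.88) = 5.9 × 10⁻⁴ → stable
The 8–187 m interval has Δρ < 0: lighter water underlies denser water.

8–187 m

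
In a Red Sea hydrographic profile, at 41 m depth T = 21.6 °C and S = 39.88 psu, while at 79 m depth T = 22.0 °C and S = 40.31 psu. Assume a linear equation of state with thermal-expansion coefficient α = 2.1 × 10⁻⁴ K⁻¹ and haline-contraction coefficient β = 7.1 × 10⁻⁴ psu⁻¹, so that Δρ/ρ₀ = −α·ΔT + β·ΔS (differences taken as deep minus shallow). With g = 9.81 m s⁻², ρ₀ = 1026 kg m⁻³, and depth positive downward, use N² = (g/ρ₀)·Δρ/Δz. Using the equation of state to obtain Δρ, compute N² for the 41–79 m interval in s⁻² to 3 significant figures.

ΔT = +0.4 K, ΔS = +0.43 psu (deep − shallow).
Δρ/ρ₀ = −αΔT + βΔS = -8.40 × 10⁻⁵ + 3.053 × 10⁻⁴ = 2.213 × 10⁻⁴, so Δρ ≈ 0.2271 kg m⁻³.
N² = (g/ρ₀)·Δρ/Δz = g·(Δρ/ρ₀)/Δz = 9.81 × 2.213 × 10⁻⁴ / 38 = 5.7130 × 10⁻⁵ s⁻² ≈ 5.71 × 10⁻⁵ s⁻².

5.71 × 10⁻⁵ s⁻²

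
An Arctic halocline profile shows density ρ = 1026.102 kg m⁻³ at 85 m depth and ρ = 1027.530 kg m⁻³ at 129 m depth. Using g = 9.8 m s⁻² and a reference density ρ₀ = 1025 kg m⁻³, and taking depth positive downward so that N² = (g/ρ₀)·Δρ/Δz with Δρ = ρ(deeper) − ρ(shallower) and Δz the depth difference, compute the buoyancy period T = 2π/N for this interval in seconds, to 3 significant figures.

357 s

Δρ = 1027.530 − 1026.102 = 1.428 kg m⁻³ over Δz = 129 − 85 = 44 m.
N² = (9.8/1025) × (1.428/44) = 3.1030 × 10⁻⁴ s⁻².
N = √(3.1030 × 10⁻⁴) = 0.017615 rad s⁻¹, so T = 2π/N = 356.70 s ≈ 357 s.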